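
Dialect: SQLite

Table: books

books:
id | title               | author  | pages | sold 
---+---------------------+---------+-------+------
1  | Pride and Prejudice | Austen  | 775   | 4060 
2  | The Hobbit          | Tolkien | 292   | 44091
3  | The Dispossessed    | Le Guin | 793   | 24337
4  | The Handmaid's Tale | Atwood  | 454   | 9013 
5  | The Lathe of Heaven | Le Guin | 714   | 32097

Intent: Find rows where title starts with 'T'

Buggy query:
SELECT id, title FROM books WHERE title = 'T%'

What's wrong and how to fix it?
Bug: '=' compares the literal string including the % character; pattern matching needs LIKE

Fix: Use LIKE for wildcard pattern matching

Corrected query:
SELECT id, title FROM books WHERE title LIKE 'T%'

Result:
id | title              
---+--------------------
2  | The Hobbit         
3  | The Dispossessed   
4  | The Handmaid's Tale
5  | The Lathe of Heaven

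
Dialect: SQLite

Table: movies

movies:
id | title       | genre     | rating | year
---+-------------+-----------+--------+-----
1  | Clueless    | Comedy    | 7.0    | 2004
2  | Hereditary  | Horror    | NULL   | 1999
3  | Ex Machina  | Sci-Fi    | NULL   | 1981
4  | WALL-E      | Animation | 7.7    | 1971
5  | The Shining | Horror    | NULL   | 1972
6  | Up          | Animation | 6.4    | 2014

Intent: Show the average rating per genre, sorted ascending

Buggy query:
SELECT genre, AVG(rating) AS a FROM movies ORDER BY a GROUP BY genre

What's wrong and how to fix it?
Bug: GROUP BY must precede ORDER BY

Fix: Reorder: SELECT … FROM … GROUP BY … ORDER BY …

Corrected query:
SELECT genre, AVG(rating) AS a FROM movies GROUP BY genre ORDER BY a

Result:
genre     | a   
----------+-----
Horror    | NULL
Sci-Fi    | NULL
Comedy    | 7   
Animation | 7.05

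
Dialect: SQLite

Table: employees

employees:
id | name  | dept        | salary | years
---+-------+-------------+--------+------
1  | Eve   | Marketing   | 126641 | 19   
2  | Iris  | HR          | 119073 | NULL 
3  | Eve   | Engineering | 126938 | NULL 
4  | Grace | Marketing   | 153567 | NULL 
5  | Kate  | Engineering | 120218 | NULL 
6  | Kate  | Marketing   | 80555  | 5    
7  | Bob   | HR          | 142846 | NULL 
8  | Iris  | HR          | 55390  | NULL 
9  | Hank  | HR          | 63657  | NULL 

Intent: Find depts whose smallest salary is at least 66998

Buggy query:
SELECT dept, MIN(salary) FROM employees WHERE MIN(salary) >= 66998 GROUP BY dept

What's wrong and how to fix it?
Bug: Aggregates like MIN are computed per group after WHERE runs

Fix: Replace WHERE with HAVING after the GROUP BY

Corrected query:
SELECT dept, MIN(salary) FROM employees GROUP BY dept HAVING MIN(salary) >= 66998

Result:
dept        | MIN(salary)
------------+------------
Engineering | 120218     
Marketing   | 80555      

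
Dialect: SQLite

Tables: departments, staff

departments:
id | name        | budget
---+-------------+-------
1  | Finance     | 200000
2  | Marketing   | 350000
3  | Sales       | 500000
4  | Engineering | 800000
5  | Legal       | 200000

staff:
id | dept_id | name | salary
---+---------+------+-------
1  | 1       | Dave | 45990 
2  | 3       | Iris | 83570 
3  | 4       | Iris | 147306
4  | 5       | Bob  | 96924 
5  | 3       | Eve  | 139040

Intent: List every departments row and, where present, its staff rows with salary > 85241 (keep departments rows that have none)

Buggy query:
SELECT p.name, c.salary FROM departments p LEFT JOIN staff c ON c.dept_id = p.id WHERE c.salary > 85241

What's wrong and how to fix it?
Bug: Filtering c.salary in WHERE discards the NULL rows produced by LEFT JOIN, turning it into an inner join

Fix: Put 'c.salary > 85241' in the JOIN's ON clause instead of WHERE

Corrected query:
SELECT p.name, c.salary FROM departments p LEFT JOIN staff c ON c.dept_id = p.id AND c.salary > 85241

Result:
name        | salary
------------+-------
Finance     | NULL  
Marketing   | NULL  
Sales       | 139040
Engineering | 147306
Legal       | 96924 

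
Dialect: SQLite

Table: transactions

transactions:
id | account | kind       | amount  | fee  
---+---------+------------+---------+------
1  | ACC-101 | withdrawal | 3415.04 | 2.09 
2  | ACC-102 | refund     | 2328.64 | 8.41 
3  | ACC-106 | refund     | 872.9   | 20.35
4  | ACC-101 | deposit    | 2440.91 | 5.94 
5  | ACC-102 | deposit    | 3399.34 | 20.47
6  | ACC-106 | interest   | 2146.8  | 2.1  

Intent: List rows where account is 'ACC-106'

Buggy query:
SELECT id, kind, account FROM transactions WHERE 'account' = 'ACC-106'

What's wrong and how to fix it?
Bug: Single quotes denote string literals in SQL; the column name is being compared as a constant string

Fix: Remove the quotes around the column name (or use double quotes for an identifier)

Corrected query:
SELECT id, kind, account FROM transactions WHERE account = 'ACC-106'

Result:
id | kind     | account
---+----------+--------
3  | refund   | ACC-106
6  | interest | ACC-106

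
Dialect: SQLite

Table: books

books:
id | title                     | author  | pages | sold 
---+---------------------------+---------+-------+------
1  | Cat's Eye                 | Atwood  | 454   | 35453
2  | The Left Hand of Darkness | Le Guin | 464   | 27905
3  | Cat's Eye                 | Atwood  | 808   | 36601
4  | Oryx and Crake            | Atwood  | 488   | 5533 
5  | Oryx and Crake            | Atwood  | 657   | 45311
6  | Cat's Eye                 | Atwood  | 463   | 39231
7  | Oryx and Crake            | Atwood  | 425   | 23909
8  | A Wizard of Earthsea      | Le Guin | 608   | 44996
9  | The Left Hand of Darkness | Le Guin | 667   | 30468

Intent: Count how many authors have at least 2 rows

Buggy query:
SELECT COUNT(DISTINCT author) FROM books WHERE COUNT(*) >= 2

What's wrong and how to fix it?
Bug: COUNT(*) cannot appear in WHERE; the per-group count doesn't exist yet

Fix: Use a subquery that GROUPs and filters with HAVING, then count its rows

Corrected query:
SELECT COUNT(*) FROM (SELECT author FROM books GROUP BY author HAVING COUNT(*) >= 2)

Result:
COUNT(*)
--------
2       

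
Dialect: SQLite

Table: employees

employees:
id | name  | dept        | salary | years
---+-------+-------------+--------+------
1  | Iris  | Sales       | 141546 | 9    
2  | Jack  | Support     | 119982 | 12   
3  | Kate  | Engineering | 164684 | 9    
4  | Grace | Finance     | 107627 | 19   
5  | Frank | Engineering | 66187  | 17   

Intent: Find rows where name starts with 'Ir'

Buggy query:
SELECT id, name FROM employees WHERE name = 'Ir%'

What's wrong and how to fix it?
Bug: '=' compares the literal string including the % character; pattern matching needs LIKE

Fix: Use LIKE for wildcard pattern matching

Corrected query:
SELECT id, name FROM employees WHERE name LIKE 'Ir%'

Result:
id | name
---+-----
1  | Iris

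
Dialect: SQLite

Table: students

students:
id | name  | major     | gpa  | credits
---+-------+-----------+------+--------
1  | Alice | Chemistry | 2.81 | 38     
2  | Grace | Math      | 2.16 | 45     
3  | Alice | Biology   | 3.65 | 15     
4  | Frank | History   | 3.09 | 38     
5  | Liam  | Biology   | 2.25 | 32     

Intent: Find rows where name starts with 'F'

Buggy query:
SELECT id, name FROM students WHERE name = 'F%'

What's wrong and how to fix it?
Bug: Wildcards only work with LIKE; '=' treats '%' as a literal character

Fix: Use LIKE for wildcard pattern matching

Corrected query:
SELECT id, name FROM students WHERE name LIKE 'F%'

Result:
id | name 
---+------
4  | Frank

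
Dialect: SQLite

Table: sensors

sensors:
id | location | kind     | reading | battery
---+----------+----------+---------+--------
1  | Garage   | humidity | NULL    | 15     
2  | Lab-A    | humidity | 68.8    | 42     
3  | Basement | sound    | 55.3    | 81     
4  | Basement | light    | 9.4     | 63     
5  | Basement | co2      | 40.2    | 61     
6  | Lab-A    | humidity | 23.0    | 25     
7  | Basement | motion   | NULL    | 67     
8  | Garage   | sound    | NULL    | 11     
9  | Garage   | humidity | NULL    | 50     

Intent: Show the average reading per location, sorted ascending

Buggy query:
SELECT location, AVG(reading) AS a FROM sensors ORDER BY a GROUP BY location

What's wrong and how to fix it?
Bug: GROUP BY must precede ORDER BY

Fix: Reorder: SELECT … FROM … GROUP BY … ORDER BY …

Corrected query:
SELECT location, AVG(reading) AS a FROM sensors GROUP BY location ORDER BY a

Result:
location | a        
---------+----------
Garage   | NULL     
Basement | 34.966667
Lab-A    | 45.9     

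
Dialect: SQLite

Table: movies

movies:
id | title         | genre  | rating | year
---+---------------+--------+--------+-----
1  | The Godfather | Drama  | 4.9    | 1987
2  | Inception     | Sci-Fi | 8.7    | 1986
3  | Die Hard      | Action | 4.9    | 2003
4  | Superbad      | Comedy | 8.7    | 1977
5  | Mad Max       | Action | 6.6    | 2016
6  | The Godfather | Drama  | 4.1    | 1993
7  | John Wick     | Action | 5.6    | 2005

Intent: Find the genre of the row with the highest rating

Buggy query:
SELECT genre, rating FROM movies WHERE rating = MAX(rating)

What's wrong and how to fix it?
Bug: MAX(rating) is an aggregate and cannot be used directly in WHERE

Fix: Use a subquery: WHERE rating = (SELECT MAX(rating) FROM movies)

Corrected query:
SELECT genre, rating FROM movies WHERE rating = (SELECT MAX(rating) FROM movies)

Result:
genre  | rating
-------+-------
Sci-Fi | 8.7   
Comedy | 8.7   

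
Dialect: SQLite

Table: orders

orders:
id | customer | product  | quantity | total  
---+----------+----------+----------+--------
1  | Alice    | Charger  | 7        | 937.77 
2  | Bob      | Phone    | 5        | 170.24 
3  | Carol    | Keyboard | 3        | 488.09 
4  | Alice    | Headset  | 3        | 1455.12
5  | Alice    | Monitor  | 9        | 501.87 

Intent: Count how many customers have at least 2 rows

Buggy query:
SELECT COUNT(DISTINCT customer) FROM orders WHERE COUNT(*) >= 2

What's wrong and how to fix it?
Bug: COUNT(*) cannot appear in WHERE; the per-group count doesn't exist yet

Fix: Use a subquery that GROUPs and filters with HAVING, then count its rows

Corrected query:
SELECT COUNT(*) FROM (SELECT customer FROM orders GROUP BY customer HAVING COUNT(*) >= 2)

Result:
COUNT(*)
--------
1       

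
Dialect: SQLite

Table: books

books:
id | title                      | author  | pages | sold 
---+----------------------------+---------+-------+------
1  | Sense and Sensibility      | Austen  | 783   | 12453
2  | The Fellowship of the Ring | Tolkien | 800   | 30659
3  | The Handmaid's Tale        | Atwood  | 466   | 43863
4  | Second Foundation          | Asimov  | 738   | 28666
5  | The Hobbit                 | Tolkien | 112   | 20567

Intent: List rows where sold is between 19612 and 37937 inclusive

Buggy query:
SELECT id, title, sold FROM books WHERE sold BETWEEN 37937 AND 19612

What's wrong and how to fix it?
Bug: BETWEEN expects the lower bound first; with 37937 AND 19612 the range is empty

Fix: Swap the bounds so the smaller value comes first

Corrected query:
SELECT id, title, sold FROM books WHERE sold BETWEEN 19612 AND 37937

Result:
id | title                      | sold 
---+----------------------------+------
2  | The Fellowship of the Ring | 30659
4  | Second Foundation          | 28666
5  | The Hobbit                 | 20567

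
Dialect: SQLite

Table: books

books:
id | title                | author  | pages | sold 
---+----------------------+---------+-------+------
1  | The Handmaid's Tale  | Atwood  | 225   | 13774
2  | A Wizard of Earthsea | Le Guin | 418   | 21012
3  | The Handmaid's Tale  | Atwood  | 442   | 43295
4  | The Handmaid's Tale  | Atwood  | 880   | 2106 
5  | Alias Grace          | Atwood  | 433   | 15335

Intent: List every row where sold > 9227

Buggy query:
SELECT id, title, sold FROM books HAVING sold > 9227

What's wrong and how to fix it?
Bug: This is a non-aggregate query (no GROUP BY, no aggregates), so in SQLite the HAVING clause is invalid here; a row-level condition belongs in WHERE

Fix: Replace HAVING with WHERE since the condition applies to individual rows

Corrected query:
SELECT id, title, sold FROM books WHERE sold > 9227

Result:
id | title                | sold 
---+----------------------+------
1  | The Handmaid's Tale  | 13774
2  | A Wizard of Earthsea | 21012
3  | The Handmaid's Tale  | 43295
5  | Alias Grace          | 15335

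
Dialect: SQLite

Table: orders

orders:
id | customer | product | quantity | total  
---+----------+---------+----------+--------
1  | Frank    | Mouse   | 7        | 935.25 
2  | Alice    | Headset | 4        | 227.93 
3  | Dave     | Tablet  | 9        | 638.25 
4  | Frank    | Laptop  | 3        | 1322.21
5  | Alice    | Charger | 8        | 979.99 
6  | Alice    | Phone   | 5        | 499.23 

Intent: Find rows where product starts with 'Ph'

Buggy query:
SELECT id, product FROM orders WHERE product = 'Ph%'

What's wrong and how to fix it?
Bug: '=' compares the literal string including the % character; pattern matching needs LIKE

Fix: Replace '=' with LIKE so 'Ph%' is treated as a pattern

Corrected query:
SELECT id, product FROM orders WHERE product LIKE 'Ph%'

Result:
id | product
---+--------
6  | Phone  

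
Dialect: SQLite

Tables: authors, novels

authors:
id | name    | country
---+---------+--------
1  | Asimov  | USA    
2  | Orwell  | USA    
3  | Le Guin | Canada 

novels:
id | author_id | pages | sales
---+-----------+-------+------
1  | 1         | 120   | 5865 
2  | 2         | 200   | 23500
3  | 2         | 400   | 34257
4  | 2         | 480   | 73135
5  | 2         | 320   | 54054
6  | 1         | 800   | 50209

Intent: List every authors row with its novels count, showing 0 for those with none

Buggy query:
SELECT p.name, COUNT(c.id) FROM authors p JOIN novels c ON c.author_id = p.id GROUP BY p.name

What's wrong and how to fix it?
Bug: INNER JOIN drops authors rows that have no matching novels rows

Fix: Switch to LEFT JOIN to retain unmatched parent rows

Corrected query:
SELECT p.name, COUNT(c.id) FROM authors p LEFT JOIN novels c ON c.author_id = p.id GROUP BY p.name

Result:
name    | COUNT(c.id)
--------+------------
Asimov  | 2          
Le Guin | 0          
Orwell  | 4          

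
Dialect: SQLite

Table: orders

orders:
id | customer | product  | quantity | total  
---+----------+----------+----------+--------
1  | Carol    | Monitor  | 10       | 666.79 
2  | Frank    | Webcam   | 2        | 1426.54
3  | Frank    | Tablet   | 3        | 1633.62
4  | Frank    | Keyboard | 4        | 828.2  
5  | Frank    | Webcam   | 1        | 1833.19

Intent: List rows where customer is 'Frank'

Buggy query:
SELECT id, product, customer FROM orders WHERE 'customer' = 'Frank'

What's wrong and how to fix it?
Bug: 'customer' in single quotes is a string literal, not the column; the comparison is literal-vs-literal and never true

Fix: Remove the quotes around the column name (or use double quotes for an identifier)

Corrected query:
SELECT id, product, customer FROM orders WHERE customer = 'Frank'

Result:
id | product  | customer
---+----------+---------
2  | Webcam   | Frank   
3  | Tablet   | Frank   
4  | Keyboard | Frank   
5  | Webcam   | Frank   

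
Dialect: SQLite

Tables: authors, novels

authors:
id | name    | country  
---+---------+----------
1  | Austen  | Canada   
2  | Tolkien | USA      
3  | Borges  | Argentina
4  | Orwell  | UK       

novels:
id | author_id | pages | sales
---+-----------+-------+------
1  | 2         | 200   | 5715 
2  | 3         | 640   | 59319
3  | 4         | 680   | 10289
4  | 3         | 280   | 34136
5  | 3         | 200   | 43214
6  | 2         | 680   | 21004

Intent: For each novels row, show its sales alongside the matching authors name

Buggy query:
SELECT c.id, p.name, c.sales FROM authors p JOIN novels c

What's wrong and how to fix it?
Bug: Missing join condition: each novels row is matched to all authors rows instead of just its own

Fix: Add ON c.author_id = p.id to the JOIN

Corrected query:
SELECT c.id, p.name, c.sales FROM authors p JOIN novels c ON c.author_id = p.id

Result:
id | name    | sales
---+---------+------
1  | Tolkien | 5715 
2  | Borges  | 59319
3  | Orwell  | 10289
4  | Borges  | 34136
5  | Borges  | 43214
6  | Tolkien | 21004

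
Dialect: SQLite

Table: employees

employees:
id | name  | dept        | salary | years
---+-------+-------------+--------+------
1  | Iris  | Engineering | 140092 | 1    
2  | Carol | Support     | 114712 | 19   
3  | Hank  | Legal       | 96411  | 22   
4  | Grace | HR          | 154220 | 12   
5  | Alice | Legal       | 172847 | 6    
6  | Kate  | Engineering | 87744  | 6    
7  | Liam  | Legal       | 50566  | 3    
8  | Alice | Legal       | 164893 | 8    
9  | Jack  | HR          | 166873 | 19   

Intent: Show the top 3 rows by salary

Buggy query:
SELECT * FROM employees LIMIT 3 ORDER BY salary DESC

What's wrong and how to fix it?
Bug: ORDER BY cannot follow LIMIT; LIMIT is the final clause

Fix: Swap the clauses: ORDER BY first, then LIMIT

Corrected query:
SELECT * FROM employees ORDER BY salary DESC LIMIT 3

Result:
id | name  | dept  | salary | years
---+-------+-------+--------+------
5  | Alice | Legal | 172847 | 6    
9  | Jack  | HR    | 166873 | 19   
8  | Alice | Legal | 164893 | 8    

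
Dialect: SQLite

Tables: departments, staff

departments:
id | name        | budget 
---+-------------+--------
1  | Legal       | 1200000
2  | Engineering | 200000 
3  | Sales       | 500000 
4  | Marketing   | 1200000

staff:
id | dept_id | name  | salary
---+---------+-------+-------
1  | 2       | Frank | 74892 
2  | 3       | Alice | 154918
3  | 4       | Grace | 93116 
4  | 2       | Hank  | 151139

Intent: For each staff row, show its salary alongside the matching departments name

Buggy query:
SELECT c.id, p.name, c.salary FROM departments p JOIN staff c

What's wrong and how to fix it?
Bug: JOIN with no ON clause produces a cartesian product; every staff row pairs with every departments row

Fix: Specify the join condition linking the foreign key to the parent id

Corrected query:
SELECT c.id, p.name, c.salary FROM departments p JOIN staff c ON c.dept_id = p.id

Result:
id | name        | salary
---+-------------+-------
1  | Engineering | 74892 
2  | Sales       | 154918
3  | Marketing   | 93116 
4  | Engineering | 151139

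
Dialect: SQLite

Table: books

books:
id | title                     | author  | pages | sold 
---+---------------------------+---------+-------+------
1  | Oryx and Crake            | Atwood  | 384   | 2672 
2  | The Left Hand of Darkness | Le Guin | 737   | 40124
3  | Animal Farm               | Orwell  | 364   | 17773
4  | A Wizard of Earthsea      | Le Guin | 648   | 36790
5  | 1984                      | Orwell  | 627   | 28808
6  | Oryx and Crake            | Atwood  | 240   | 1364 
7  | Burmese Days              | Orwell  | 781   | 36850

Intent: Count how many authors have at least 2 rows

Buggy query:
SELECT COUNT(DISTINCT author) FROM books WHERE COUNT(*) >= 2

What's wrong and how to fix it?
Bug: COUNT(*) cannot appear in WHERE; the per-group count doesn't exist yet

Fix: Group first with HAVING COUNT(*) >= 2, then COUNT the resulting groups

Corrected query:
SELECT COUNT(*) FROM (SELECT author FROM books GROUP BY author HAVING COUNT(*) >= 2)

Result:
COUNT(*)
--------
3       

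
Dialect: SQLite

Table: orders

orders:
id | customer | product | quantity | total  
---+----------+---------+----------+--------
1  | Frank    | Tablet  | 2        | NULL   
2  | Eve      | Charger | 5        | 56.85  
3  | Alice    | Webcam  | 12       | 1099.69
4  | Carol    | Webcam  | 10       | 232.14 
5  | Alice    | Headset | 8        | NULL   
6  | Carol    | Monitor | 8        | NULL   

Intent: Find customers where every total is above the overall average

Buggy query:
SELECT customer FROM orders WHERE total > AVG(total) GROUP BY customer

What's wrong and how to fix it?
Bug: WHERE evaluates per row before aggregation, so AVG() is unavailable

Fix: Compute the overall average in a scalar subquery and compare each group's MIN against it in HAVING

Corrected query:
SELECT customer FROM orders GROUP BY customer HAVING MIN(total) > (SELECT AVG(total) FROM orders)

Result:
customer
--------
Alice   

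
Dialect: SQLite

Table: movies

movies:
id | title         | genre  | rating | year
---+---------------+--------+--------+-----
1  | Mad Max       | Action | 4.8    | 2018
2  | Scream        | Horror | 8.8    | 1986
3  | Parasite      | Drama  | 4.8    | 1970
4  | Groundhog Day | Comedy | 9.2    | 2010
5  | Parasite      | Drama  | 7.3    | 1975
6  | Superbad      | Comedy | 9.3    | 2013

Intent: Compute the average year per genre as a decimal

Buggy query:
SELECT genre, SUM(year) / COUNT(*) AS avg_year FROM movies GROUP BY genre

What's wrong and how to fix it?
Bug: Both operands are integers, so '/' performs integer division and truncates

Fix: Cast one side to REAL so the division keeps the fractional part

Corrected query:
SELECT genre, SUM(year) * 1.0 / COUNT(*) AS avg_year FROM movies GROUP BY genre

Result:
genre  | avg_year
-------+---------
Action | 2018    
Comedy | 2011.5  
Drama  | 1972.5  
Horror | 1986    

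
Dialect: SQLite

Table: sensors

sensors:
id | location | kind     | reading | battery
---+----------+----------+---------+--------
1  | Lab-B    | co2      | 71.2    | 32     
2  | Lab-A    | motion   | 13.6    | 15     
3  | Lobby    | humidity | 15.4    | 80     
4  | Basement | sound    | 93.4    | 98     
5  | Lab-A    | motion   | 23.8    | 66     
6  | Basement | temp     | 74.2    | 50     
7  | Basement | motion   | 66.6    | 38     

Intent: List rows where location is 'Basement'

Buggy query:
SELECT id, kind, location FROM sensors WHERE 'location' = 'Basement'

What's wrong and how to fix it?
Bug: Single quotes denote string literals in SQL; the column name is being compared as a constant string

Fix: Reference the column as location without single quotes

Corrected query:
SELECT id, kind, location FROM sensors WHERE location = 'Basement'

Result:
id | kind   | location
---+--------+---------
4  | sound  | Basement
6  | temp   | Basement
7  | motion | Basement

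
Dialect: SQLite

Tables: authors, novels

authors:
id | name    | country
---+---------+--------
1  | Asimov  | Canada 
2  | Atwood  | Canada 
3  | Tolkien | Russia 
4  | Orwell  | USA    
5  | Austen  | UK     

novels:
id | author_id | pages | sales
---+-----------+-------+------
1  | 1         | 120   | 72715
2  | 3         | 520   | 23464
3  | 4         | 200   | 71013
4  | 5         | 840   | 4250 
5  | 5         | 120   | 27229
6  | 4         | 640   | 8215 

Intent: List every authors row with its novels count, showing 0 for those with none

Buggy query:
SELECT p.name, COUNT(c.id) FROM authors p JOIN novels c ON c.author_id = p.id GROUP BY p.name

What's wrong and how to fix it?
Bug: INNER JOIN drops authors rows that have no matching novels rows

Fix: Use LEFT JOIN so parents without children still appear (COUNT(c.id) gives 0)

Corrected query:
SELECT p.name, COUNT(c.id) FROM authors p LEFT JOIN novels c ON c.author_id = p.id GROUP BY p.name

Result:
name    | COUNT(c.id)
--------+------------
Asimov  | 1          
Atwood  | 0          
Austen  | 2          
Orwell  | 2          
Tolkien | 1          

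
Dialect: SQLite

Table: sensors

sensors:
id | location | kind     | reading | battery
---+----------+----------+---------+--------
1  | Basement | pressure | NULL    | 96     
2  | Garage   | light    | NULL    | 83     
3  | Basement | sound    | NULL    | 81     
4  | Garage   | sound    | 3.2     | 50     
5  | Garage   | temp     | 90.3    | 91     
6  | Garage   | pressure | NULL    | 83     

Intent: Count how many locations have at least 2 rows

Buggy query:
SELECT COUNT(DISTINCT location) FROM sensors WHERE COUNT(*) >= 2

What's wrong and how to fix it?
Bug: WHERE filters individual rows, not groups, so a group-level COUNT is invalid there

Fix: Use a subquery that GROUPs and filters with HAVING, then count its rows

Corrected query:
SELECT COUNT(*) FROM (SELECT location FROM sensors GROUP BY location HAVING COUNT(*) >= 2)

Result:
COUNT(*)
--------
2       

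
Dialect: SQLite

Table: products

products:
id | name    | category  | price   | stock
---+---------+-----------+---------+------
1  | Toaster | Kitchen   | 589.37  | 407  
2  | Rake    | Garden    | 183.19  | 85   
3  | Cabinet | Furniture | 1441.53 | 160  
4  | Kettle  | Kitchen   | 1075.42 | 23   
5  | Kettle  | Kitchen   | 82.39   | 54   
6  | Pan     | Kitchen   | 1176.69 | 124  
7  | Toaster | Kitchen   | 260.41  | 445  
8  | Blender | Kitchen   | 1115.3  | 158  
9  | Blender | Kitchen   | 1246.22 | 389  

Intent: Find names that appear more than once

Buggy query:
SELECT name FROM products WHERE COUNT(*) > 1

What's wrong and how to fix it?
Bug: WHERE can't reference COUNT(*); aggregates are computed after WHERE

Fix: GROUP BY name, then filter groups with HAVING COUNT(*) > 1

Corrected query:
SELECT name FROM products GROUP BY name HAVING COUNT(*) > 1

Result:
name   
-------
Blender
Kettle 
Toaster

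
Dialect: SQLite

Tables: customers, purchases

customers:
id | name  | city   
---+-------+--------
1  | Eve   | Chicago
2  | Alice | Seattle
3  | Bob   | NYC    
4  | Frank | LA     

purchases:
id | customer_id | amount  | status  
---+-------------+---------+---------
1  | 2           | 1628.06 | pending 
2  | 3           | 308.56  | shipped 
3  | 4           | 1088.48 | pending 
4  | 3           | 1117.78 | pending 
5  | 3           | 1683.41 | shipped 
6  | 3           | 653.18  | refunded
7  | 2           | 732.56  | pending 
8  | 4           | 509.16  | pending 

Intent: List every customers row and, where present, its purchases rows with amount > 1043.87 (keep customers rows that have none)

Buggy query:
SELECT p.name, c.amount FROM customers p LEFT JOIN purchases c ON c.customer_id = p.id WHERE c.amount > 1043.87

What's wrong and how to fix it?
Bug: A WHERE condition on the right-hand table after LEFT JOIN drops unmatched parents

Fix: Put 'c.amount > 1043.87' in the JOIN's ON clause instead of WHERE

Corrected query:
SELECT p.name, c.amount FROM customers p LEFT JOIN purchases c ON c.customer_id = p.id AND c.amount > 1043.87

Result:
name  | amount 
------+--------
Eve   | NULL   
Alice | 1628.06
Bob   | 1117.78
Bob   | 1683.41
Frank | 1088.48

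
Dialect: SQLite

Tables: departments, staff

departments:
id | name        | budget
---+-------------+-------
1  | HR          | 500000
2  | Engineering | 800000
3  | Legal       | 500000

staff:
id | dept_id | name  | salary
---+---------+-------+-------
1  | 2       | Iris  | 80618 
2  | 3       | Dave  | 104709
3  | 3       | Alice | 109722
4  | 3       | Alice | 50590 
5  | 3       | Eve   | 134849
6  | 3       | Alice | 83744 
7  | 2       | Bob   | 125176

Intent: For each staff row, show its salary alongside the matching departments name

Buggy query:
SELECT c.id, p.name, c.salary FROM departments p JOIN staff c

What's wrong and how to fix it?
Bug: Missing join condition: each staff row is matched to all departments rows instead of just its own

Fix: Specify the join condition linking the foreign key to the parent id

Corrected query:
SELECT c.id, p.name, c.salary FROM departments p JOIN staff c ON c.dept_id = p.id

Result:
id | name        | salary
---+-------------+-------
1  | Engineering | 80618 
2  | Legal       | 104709
3  | Legal       | 109722
4  | Legal       | 50590 
5  | Legal       | 134849
6  | Legal       | 83744 
7  | Engineering | 125176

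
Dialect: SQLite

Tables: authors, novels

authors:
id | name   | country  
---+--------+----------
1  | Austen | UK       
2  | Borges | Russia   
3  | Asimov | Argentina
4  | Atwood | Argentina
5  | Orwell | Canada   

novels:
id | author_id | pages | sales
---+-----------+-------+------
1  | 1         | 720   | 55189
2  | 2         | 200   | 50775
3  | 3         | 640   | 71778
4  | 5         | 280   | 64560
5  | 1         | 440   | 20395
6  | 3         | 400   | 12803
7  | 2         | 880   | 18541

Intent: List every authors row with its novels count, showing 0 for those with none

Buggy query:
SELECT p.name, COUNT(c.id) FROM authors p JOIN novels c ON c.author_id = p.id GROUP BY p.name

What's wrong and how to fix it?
Bug: An inner join excludes parents with zero children

Fix: Use LEFT JOIN so parents without children still appear (COUNT(c.id) gives 0)

Corrected query:
SELECT p.name, COUNT(c.id) FROM authors p LEFT JOIN novels c ON c.author_id = p.id GROUP BY p.name

Result:
name   | COUNT(c.id)
-------+------------
Asimov | 2          
Atwood | 0          
Austen | 2          
Borges | 2          
Orwell | 1          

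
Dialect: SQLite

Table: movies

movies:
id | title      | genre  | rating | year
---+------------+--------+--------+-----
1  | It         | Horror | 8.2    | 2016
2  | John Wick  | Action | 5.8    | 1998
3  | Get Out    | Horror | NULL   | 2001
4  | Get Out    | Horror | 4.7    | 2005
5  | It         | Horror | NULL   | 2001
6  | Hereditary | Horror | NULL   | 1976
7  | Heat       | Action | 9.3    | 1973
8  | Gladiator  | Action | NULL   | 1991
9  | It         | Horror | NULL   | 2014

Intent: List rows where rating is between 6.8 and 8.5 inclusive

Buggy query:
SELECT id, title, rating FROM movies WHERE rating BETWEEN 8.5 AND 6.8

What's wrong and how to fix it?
Bug: The bounds are reversed; BETWEEN a AND b requires a <= b to match anything

Fix: Swap the bounds so the smaller value comes first

Corrected query:
SELECT id, title, rating FROM movies WHERE rating BETWEEN 6.8 AND 8.5

Result:
id | title | rating
---+-------+-------
1  | It    | 8.2   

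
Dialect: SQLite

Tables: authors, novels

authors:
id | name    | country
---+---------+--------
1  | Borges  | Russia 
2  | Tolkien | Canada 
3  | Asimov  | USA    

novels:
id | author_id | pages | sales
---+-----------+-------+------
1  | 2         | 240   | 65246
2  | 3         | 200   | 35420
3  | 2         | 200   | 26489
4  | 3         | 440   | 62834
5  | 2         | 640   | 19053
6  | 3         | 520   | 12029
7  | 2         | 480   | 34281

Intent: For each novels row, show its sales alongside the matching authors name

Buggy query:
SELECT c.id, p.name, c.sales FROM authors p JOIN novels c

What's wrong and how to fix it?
Bug: Missing join condition: each novels row is matched to all authors rows instead of just its own

Fix: Add ON c.author_id = p.id to the JOIN

Corrected query:
SELECT c.id, p.name, c.sales FROM authors p JOIN novels c ON c.author_id = p.id

Result:
id | name    | sales
---+---------+------
1  | Tolkien | 65246
2  | Asimov  | 35420
3  | Tolkien | 26489
4  | Asimov  | 62834
5  | Tolkien | 19053
6  | Asimov  | 12029
7  | Tolkien | 34281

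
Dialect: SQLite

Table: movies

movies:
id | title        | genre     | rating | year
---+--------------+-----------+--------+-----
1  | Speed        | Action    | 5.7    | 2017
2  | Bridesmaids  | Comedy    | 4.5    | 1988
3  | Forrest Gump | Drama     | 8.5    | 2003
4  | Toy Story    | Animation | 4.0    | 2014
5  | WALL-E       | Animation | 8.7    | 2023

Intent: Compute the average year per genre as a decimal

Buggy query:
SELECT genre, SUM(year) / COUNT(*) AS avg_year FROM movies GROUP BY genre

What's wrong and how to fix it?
Bug: Both operands are integers, so '/' performs integer division and truncates

Fix: Cast one side to REAL so the division keeps the fractional part

Corrected query:
SELECT genre, SUM(year) * 1.0 / COUNT(*) AS avg_year FROM movies GROUP BY genre

Result:
genre     | avg_year
----------+---------
Action    | 2017    
Animation | 2018.5  
Comedy    | 1988    
Drama     | 2003    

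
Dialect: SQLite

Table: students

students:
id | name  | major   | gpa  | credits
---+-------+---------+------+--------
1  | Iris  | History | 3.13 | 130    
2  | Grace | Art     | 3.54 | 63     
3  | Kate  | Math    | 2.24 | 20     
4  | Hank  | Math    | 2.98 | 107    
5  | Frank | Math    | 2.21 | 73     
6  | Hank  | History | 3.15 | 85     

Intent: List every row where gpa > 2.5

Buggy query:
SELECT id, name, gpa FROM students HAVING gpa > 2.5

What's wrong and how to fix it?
Bug: HAVING filters the output of aggregation, but this query has no GROUP BY and no aggregate functions, so SQLite rejects it (HAVING clause on a non-aggregate query); the condition here is per row

Fix: Replace HAVING with WHERE since the condition applies to individual rows

Corrected query:
SELECT id, name, gpa FROM students WHERE gpa > 2.5

Result:
id | name  | gpa 
---+-------+-----
1  | Iris  | 3.13
2  | Grace | 3.54
4  | Hank  | 2.98
6  | Hank  | 3.15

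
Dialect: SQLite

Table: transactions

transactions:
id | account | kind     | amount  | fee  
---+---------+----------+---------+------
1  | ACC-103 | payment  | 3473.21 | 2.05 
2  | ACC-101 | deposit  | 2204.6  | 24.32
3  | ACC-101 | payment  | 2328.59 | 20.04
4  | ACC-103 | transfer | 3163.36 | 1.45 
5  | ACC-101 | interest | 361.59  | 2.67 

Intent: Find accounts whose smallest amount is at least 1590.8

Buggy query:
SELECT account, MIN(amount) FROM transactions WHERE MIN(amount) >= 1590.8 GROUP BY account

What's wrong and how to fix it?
Bug: MIN() in WHERE is a misuse of aggregate

Fix: Replace WHERE with HAVING after the GROUP BY

Corrected query:
SELECT account, MIN(amount) FROM transactions GROUP BY account HAVING MIN(amount) >= 1590.8

Result:
account | MIN(amount)
--------+------------
ACC-103 | 3163.36    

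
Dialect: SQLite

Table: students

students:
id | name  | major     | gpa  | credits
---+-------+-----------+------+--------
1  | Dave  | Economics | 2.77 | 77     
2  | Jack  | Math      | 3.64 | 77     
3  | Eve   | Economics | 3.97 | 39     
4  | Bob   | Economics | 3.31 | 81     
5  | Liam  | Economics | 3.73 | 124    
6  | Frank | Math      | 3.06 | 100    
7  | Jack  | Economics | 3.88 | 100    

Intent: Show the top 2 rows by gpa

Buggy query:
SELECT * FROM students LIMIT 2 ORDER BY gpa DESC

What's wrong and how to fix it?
Bug: ORDER BY cannot follow LIMIT; LIMIT is the final clause

Fix: Swap the clauses: ORDER BY first, then LIMIT

Corrected query:
SELECT * FROM students ORDER BY gpa DESC LIMIT 2

Result:
id | name | major     | gpa  | credits
---+------+-----------+------+--------
3  | Eve  | Economics | 3.97 | 39     
7  | Jack | Economics | 3.88 | 100    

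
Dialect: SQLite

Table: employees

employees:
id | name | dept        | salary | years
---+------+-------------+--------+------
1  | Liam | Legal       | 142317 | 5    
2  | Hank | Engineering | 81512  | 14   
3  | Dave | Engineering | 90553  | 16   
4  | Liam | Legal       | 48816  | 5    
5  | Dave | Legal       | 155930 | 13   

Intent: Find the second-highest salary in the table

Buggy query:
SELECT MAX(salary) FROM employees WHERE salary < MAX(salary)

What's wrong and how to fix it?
Bug: The inner MAX is an aggregate inside WHERE, which is not allowed

Fix: Put the inner MAX in a scalar subquery

Corrected query:
SELECT MAX(salary) FROM employees WHERE salary < (SELECT MAX(salary) FROM employees)

Result:
MAX(salary)
-----------
142317     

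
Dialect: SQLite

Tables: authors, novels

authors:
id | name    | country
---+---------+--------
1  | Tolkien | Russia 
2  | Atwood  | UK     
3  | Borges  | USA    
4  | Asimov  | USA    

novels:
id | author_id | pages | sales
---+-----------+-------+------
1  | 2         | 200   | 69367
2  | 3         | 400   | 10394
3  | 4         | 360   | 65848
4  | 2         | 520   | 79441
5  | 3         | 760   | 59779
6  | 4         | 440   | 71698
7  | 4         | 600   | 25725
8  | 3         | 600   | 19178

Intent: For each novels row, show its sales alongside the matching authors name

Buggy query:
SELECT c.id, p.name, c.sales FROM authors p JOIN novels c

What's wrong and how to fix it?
Bug: JOIN with no ON clause produces a cartesian product; every novels row pairs with every authors row

Fix: Add ON c.author_id = p.id to the JOIN

Corrected query:
SELECT c.id, p.name, c.sales FROM authors p JOIN novels c ON c.author_id = p.id

Result:
id | name   | sales
---+--------+------
1  | Atwood | 69367
2  | Borges | 10394
3  | Asimov | 65848
4  | Atwood | 79441
5  | Borges | 59779
6  | Asimov | 71698
7  | Asimov | 25725
8  | Borges | 19178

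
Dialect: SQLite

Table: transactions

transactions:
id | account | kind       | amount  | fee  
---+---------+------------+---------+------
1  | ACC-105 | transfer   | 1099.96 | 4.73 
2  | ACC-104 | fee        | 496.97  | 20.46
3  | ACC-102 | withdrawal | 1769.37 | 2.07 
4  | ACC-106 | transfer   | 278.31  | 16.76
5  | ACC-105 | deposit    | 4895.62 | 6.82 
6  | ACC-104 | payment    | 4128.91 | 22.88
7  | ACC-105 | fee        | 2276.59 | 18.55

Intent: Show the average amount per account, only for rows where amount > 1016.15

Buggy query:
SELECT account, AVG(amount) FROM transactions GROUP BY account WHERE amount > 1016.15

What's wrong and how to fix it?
Bug: Row-level WHERE must come before GROUP BY in the clause order

Fix: Place WHERE between FROM and GROUP BY

Corrected query:
SELECT account, AVG(amount) FROM transactions WHERE amount > 1016.15 GROUP BY account

Result:
account | AVG(amount)
--------+------------
ACC-102 | 1769.37    
ACC-104 | 4128.91    
ACC-105 | 2757.39    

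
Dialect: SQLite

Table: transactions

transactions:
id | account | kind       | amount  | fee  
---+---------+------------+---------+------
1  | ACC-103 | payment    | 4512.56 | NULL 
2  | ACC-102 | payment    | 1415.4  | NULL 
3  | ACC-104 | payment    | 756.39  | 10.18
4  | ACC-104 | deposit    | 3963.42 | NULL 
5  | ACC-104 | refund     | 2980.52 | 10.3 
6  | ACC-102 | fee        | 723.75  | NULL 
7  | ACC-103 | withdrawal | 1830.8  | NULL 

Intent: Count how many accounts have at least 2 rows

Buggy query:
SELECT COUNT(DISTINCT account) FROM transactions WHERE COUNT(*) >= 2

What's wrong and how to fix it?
Bug: COUNT(*) cannot appear in WHERE; the per-group count doesn't exist yet

Fix: Use a subquery that GROUPs and filters with HAVING, then count its rows

Corrected query:
SELECT COUNT(*) FROM (SELECT account FROM transactions GROUP BY account HAVING COUNT(*) >= 2)

Result:
COUNT(*)
--------
3       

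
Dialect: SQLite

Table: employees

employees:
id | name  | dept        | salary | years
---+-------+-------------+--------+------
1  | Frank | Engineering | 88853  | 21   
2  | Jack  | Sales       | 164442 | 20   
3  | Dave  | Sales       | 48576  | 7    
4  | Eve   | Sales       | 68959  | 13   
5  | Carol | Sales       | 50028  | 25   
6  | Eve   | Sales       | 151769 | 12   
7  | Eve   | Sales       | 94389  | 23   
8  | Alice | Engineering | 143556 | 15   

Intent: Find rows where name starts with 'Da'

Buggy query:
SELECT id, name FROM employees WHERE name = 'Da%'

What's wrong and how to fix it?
Bug: Wildcards only work with LIKE; '=' treats '%' as a literal character

Fix: Use LIKE for wildcard pattern matching

Corrected query:
SELECT id, name FROM employees WHERE name LIKE 'Da%'

Result:
id | name
---+-----
3  | Dave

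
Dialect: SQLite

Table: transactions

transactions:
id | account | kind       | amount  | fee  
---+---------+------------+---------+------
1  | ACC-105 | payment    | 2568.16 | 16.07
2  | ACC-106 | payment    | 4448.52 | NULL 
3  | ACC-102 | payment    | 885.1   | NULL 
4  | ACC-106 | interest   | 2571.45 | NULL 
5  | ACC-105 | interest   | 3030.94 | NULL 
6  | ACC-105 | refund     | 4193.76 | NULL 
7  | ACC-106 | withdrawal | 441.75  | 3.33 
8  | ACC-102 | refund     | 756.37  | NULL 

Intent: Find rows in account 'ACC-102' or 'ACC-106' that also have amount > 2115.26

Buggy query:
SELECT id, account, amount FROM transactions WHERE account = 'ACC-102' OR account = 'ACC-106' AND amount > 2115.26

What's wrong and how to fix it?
Bug: AND binds tighter than OR, so this parses as account = 'ACC-102' OR (account = 'ACC-106' AND amount > 2115.26)

Fix: Group the OR with parentheses (or use IN), then AND the threshold

Corrected query:
SELECT id, account, amount FROM transactions WHERE (account = 'ACC-102' OR account = 'ACC-106') AND amount > 2115.26

Result:
id | account | amount 
---+---------+--------
2  | ACC-106 | 4448.52
4  | ACC-106 | 2571.45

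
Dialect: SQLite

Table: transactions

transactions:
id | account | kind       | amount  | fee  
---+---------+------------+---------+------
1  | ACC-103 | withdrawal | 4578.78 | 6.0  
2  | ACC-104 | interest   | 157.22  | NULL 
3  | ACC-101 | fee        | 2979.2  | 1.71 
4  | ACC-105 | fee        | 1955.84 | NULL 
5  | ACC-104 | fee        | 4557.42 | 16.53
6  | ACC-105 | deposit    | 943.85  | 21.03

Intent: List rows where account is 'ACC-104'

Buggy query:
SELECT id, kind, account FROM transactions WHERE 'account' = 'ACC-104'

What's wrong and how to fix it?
Bug: 'account' in single quotes is a string literal, not the column; the comparison is literal-vs-literal and never true

Fix: Reference the column as account without single quotes

Corrected query:
SELECT id, kind, account FROM transactions WHERE account = 'ACC-104'

Result:
id | kind     | account
---+----------+--------
2  | interest | ACC-104
5  | fee      | ACC-104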